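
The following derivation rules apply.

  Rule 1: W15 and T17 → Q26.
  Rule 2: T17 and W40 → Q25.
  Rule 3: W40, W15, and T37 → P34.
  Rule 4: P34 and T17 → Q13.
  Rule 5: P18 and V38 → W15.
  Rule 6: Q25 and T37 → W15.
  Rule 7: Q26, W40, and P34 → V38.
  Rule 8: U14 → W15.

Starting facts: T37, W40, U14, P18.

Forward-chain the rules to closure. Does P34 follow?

Yes

From U14, Rule 8 gives W15.
From W40, W15, and T37, Rule 3 gives P34.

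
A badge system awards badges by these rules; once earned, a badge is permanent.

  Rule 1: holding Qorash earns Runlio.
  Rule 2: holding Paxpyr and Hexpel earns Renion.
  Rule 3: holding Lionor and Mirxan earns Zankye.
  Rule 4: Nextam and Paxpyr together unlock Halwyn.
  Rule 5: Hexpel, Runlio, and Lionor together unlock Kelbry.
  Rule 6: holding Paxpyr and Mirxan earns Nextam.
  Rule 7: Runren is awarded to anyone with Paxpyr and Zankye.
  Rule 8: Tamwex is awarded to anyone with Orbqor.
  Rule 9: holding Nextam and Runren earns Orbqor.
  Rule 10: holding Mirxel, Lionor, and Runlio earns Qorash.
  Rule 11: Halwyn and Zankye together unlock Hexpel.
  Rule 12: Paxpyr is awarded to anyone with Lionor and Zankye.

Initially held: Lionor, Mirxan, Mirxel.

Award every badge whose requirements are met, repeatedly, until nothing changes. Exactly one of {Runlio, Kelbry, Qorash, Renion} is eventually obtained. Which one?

With Lionor and Mirxan, Zankye is earned (Rule 3).
With Lionor and Zankye, Paxpyr is earned (Rule 12).
With Paxpyr and Mirxan, Nextam is earned (Rule 6).
With Nextam and Paxpyr, Halwyn is earned (Rule 4).
With Halwyn and Zankye, Hexpel is earned (Rule 11).
With Paxpyr and Hexpel, Renion is earned (Rule 2).
Qorash would need Mirxel, Lionor, and Runlio (Rule 10), but Runlio is never earned. Runlio would need Qorash (Rule 1), but Qorash is never earned. Kelbry would need Hexpel, Runlio, and Lionor (Rule 5), but Runlio is never earned.

Renion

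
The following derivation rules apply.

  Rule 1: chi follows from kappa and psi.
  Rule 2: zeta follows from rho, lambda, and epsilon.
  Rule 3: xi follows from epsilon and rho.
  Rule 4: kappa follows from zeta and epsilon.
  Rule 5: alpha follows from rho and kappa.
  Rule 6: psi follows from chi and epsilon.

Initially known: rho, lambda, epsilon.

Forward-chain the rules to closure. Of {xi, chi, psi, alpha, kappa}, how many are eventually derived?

From rho, lambda, and epsilon, Rule 2 gives zeta.
epsilon and rho hold, so xi follows (Rule 3).
zeta and epsilon hold, so kappa follows (Rule 4).
rho and kappa hold, so alpha follows (Rule 5).
xi: reached.
chi would need kappa and psi (Rule 1), but psi is never established.
psi would need chi and epsilon (Rule 6), but chi is never established.
alpha: reached.
kappa: reached.
Reached: xi, alpha, and kappa — 3 of the 5.

3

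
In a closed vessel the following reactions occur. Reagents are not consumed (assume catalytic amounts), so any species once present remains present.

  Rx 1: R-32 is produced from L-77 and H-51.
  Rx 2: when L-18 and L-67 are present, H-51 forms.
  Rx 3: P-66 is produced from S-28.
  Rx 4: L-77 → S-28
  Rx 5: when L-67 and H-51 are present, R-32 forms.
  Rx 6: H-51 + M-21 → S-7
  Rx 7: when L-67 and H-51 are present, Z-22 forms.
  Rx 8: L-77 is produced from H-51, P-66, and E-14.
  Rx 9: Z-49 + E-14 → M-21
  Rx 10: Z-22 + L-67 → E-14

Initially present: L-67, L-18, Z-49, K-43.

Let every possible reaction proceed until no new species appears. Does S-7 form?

L-18 and L-67 present → H-51 forms (Rx 2).
L-67 and H-51 present → Z-22 forms (Rx 7).
Z-22 and L-67 present → E-14 forms (Rx 10).
Z-49 and E-14 present → M-21 forms (Rx 9).
H-51 and M-21 present → S-7 forms (Rx 6).

Yes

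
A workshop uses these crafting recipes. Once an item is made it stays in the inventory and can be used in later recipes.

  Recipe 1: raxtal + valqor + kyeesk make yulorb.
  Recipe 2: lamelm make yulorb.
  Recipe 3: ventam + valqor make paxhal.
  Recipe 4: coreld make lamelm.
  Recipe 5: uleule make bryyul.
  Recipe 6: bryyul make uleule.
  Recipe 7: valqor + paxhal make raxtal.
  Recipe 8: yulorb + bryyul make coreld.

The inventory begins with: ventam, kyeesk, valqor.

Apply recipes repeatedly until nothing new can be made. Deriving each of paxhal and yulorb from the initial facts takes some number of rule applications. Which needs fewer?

paxhal: ventam + valqor → paxhal (Recipe 3). [1 rule application]
yulorb: ventam + valqor → paxhal (Recipe 3). Using Recipe 7, valqor and paxhal make raxtal. raxtal + valqor + kyeesk → yulorb (Recipe 1). [3 rule applications]
paxhal needs fewer.

paxhal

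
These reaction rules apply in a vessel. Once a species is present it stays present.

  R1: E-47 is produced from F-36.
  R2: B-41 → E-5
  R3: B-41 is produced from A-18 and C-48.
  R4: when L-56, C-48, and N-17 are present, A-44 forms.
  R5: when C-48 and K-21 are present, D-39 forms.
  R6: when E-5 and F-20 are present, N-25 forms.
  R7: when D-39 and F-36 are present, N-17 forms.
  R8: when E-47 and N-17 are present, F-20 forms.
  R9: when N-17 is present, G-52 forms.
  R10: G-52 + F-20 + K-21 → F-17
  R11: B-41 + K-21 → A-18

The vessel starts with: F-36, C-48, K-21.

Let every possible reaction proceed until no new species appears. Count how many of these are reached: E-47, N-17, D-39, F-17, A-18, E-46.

C-48 and K-21 present → D-39 forms (R5).
F-36 present → E-47 forms (R1).
D-39 and F-36 present → N-17 forms (R7).
E-47 and N-17 present → F-20 forms (R8).
N-17 present → G-52 forms (R9).
G-52, F-20, and K-21 present → F-17 forms (R10).
E-47: reached.
N-17: reached.
D-39: reached.
F-17: reached.
A-18 would need B-41 and K-21 (R11), but B-41 never forms.
No rule produces E-46, and it is not given.
Reached: E-47, N-17, D-39, and F-17 — 4 of the 6.

4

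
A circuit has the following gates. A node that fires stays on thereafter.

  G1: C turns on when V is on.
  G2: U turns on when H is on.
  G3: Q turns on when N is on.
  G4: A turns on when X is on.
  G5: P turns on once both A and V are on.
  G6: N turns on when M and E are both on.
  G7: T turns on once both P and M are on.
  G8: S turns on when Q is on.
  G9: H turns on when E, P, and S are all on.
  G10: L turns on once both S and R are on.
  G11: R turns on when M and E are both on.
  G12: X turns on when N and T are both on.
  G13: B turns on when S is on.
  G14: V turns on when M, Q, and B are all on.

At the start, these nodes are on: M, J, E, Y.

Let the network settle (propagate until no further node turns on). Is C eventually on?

M and E are on, so N turns on (G6).
G3: N on → Q on.
Q is on, so S turns on (G8).
S is on, so B turns on (G13).
M, Q, and B are on, so V turns on (G14).
V is on, so C turns on (G1).

Yes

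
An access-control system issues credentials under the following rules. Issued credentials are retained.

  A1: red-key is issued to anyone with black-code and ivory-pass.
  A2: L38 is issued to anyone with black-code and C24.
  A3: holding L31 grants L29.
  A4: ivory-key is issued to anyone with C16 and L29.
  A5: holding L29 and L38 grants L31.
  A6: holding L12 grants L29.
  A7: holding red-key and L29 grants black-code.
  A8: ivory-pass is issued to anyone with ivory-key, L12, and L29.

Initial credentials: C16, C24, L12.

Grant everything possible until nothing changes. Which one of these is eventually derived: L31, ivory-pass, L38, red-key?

ivory-pass

Holding L12 grants L29 (A6).
Holding C16 and L29 grants ivory-key (A4).
Holding ivory-key, L12, and L29 grants ivory-pass (A8).
L31 would need L29 and L38 (A5), but L38 is never granted. red-key would need black-code and ivory-pass (A1), but black-code is never granted. L38 would need black-code and C24 (A2), but black-code is never granted.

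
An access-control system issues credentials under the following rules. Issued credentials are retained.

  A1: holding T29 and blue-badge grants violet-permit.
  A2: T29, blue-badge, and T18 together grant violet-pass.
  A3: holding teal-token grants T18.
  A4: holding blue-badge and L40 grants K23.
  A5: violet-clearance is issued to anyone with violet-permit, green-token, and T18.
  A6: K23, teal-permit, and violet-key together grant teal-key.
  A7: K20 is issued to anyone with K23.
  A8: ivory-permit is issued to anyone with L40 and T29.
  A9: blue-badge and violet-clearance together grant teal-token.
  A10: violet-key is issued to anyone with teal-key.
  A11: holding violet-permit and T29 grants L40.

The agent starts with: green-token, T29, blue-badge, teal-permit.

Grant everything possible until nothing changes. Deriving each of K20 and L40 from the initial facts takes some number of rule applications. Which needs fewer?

L40: Holding T29 and blue-badge grants violet-permit (A1). Holding violet-permit and T29 grants L40 (A11). [2 rule applications]
K20: Holding T29 and blue-badge grants violet-permit (A1). Holding violet-permit and T29 grants L40 (A11). Holding blue-badge and L40 grants K23 (A4). Holding K23 grants K20 (A7). [4 rule applications]
L40 needs fewer.

L40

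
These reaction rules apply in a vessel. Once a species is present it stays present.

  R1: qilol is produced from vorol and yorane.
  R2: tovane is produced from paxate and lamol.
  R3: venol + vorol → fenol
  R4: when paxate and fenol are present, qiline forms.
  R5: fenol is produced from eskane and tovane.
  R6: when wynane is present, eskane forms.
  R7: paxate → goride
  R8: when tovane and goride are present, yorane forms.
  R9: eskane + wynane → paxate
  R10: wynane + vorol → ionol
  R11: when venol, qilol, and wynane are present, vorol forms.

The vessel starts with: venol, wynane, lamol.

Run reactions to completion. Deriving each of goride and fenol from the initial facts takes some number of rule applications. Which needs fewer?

goride

goride: wynane present → eskane forms (R6). eskane and wynane present → paxate forms (R9). paxate present → goride forms (R7). [3 rule applications]
fenol: wynane present → eskane forms (R6). eskane and wynane present → paxate forms (R9). paxate and lamol present → tovane forms (R2). eskane and tovane present → fenol forms (R5). [4 rule applications]
goride needs fewer.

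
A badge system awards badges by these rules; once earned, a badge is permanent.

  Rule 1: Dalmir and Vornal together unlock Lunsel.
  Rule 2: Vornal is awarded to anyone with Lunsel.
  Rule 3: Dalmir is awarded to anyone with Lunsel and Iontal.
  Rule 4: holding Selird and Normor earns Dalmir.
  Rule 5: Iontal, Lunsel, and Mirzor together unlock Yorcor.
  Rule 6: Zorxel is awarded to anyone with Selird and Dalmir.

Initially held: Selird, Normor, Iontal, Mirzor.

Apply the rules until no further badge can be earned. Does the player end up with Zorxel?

With Selird and Normor, Dalmir is earned (Rule 4).
With Selird and Dalmir, Zorxel is earned (Rule 6).

Yes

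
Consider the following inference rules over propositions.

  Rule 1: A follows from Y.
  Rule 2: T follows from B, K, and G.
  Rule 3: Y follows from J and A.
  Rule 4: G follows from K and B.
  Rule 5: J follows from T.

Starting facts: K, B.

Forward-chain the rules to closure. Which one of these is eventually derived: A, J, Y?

From K and B, Rule 4 gives G.
B, K, and G hold, so T follows (Rule 2).
From T, Rule 5 gives J.
A would need Y (Rule 1), but Y is never established. Y would need J and A (Rule 3), but A is never established.

J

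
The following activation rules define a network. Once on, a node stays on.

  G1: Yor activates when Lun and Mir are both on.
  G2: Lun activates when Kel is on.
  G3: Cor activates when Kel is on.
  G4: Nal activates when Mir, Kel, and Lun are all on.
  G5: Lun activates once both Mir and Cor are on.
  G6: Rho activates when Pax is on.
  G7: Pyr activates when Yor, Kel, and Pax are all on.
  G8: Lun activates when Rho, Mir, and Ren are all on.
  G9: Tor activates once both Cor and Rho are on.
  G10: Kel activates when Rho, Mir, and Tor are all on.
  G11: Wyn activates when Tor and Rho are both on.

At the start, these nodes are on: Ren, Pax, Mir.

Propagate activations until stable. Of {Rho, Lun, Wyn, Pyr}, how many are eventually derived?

Pax is on, so Rho activates (G6).
G8: Rho, Mir, and Ren on → Lun on.
Rho: reached.
Lun: reached.
Wyn would need Tor and Rho (G11), but Tor never turns on.
Pyr would need Yor, Kel, and Pax (G7), but Kel never turns on.
Reached: Rho and Lun — 2 of the 4.

2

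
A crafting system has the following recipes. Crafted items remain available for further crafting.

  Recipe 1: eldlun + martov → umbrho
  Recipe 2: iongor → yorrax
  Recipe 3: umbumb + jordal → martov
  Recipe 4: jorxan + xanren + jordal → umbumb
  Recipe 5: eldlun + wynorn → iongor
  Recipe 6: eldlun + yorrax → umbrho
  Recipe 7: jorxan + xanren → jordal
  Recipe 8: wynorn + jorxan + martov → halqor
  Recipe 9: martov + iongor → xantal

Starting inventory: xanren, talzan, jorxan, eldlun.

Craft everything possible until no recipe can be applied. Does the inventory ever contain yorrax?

No

yorrax would need iongor (Recipe 2), but iongor is never obtained.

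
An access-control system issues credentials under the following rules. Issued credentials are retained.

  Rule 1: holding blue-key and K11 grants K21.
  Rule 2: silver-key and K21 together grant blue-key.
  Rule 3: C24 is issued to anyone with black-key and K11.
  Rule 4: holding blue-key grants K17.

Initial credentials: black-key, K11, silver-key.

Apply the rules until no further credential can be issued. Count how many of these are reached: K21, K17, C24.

1

Holding black-key and K11 grants C24 (Rule 3).
K21 would need blue-key and K11 (Rule 1), but blue-key is never granted.
K17 would need blue-key (Rule 4), but blue-key is never granted.
C24: reached.
Reached: C24 — 1 of the 3.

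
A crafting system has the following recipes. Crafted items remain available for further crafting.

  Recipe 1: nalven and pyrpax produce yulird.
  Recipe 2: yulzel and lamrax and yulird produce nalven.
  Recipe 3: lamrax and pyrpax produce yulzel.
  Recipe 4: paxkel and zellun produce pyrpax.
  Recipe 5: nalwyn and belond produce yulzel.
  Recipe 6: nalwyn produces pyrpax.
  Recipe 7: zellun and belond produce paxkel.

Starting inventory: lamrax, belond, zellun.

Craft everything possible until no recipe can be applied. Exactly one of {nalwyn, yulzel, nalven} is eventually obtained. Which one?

zellun and belond → paxkel (Recipe 7).
paxkel and zellun → pyrpax (Recipe 4).
lamrax and pyrpax → yulzel (Recipe 3).
nalven would need yulzel, lamrax, and yulird (Recipe 2), but yulird is never obtained. No rule produces nalwyn, and it is not given.

yulzel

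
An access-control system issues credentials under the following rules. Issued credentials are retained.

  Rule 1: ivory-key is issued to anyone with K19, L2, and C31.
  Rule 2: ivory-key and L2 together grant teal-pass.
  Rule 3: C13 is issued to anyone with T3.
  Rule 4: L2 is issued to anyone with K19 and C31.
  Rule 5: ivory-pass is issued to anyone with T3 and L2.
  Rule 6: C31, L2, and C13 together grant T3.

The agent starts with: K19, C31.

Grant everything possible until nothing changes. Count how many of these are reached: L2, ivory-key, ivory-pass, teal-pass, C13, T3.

3

Holding K19 and C31 grants L2 (Rule 4).
Holding K19, L2, and C31 grants ivory-key (Rule 1).
Holding ivory-key and L2 grants teal-pass (Rule 2).
L2: reached.
ivory-key: reached.
ivory-pass would need T3 and L2 (Rule 5), but T3 is never granted.
teal-pass: reached.
C13 would need T3 (Rule 3), but T3 is never granted.
T3 would need C31, L2, and C13 (Rule 6), but C13 is never granted.
Reached: L2, ivory-key, and teal-pass — 3 of the 6.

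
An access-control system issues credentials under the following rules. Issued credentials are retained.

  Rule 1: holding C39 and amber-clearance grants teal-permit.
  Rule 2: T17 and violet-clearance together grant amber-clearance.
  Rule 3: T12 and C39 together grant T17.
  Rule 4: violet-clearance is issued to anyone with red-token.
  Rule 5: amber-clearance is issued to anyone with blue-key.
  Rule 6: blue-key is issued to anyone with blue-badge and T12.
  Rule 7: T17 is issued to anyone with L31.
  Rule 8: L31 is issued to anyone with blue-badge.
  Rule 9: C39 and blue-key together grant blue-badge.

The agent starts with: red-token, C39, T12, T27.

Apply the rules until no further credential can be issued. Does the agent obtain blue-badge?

No

blue-badge would need C39 and blue-key (Rule 9), but blue-key is never granted.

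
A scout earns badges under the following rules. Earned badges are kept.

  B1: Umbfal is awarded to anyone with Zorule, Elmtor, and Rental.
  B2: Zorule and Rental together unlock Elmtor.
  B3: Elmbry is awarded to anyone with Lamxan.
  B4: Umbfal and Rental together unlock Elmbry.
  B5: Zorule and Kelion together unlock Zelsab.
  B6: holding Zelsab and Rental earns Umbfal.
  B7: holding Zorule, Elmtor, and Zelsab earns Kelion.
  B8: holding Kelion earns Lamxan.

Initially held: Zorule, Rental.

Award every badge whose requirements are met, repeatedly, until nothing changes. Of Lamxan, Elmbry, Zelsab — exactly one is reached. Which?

With Zorule and Rental, Elmtor is earned (B2).
With Zorule, Elmtor, and Rental, Umbfal is earned (B1).
With Umbfal and Rental, Elmbry is earned (B4).
Lamxan would need Kelion (B8), but Kelion is never earned. Zelsab would need Zorule and Kelion (B5), but Kelion is never earned.

Elmbry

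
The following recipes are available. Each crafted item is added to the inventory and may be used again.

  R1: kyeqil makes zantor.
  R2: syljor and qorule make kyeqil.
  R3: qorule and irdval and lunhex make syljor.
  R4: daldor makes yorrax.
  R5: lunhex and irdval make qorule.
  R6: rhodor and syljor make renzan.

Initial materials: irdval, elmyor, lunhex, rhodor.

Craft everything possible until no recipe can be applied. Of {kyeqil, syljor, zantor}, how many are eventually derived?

lunhex and irdval → qorule (R5).
qorule and irdval and lunhex → syljor (R3).
Using R2, syljor and qorule make kyeqil.
kyeqil → zantor (R1).
kyeqil: reached.
syljor: reached.
zantor: reached.
All 3 are reached.

3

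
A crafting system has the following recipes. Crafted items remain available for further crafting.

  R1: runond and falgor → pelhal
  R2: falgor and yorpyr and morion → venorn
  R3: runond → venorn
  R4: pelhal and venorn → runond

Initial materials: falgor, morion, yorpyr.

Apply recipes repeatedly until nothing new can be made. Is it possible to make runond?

runond would need pelhal and venorn (R4), but pelhal is never obtained.

No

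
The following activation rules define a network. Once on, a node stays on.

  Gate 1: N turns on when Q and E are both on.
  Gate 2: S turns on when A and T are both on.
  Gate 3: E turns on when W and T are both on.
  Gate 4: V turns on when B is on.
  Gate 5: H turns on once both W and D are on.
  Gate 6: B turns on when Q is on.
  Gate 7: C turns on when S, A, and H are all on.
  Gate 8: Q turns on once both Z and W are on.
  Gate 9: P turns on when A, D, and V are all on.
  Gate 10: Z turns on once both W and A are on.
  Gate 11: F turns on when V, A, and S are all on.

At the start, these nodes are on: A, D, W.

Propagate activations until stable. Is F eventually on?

No

F would need V, A, and S (Gate 11), but S never turns on.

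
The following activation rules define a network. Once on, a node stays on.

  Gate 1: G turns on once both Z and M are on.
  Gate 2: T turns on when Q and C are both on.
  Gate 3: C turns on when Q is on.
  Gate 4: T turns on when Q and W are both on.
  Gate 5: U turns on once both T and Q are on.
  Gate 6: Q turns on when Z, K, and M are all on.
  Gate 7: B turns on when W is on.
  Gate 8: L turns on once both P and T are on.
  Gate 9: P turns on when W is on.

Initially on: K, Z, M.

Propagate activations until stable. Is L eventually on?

No

L would need P and T (Gate 8), but P never turns on.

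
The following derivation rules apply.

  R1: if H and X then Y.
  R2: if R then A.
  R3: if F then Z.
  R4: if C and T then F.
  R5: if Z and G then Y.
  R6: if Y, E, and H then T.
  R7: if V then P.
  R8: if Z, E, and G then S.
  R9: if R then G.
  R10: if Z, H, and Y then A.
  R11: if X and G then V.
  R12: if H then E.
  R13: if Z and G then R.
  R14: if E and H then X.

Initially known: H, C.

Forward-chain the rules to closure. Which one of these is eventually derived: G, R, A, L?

A

From H, R12 gives E.
E and H hold, so X follows (R14).
From H and X, R1 gives Y.
From Y, E, and H, R6 gives T.
C and T hold, so F follows (R4).
From F, R3 gives Z.
Z, H, and Y hold, so A follows (R10).
G would need R (R9), but R is never established. No rule produces L, and it is not given. R would need Z and G (R13), but G is never established.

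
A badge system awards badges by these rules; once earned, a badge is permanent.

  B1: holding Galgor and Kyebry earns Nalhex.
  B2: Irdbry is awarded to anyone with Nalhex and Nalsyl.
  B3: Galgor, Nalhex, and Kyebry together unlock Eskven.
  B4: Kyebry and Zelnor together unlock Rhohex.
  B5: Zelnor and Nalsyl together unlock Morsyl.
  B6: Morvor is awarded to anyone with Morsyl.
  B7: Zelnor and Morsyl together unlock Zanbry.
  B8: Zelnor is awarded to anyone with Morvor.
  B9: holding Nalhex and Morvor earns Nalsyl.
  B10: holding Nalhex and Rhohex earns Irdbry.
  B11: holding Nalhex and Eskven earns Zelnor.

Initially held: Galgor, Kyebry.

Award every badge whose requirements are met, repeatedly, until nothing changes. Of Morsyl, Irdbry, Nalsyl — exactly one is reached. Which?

With Galgor and Kyebry, Nalhex is earned (B1).
With Galgor, Nalhex, and Kyebry, Eskven is earned (B3).
With Nalhex and Eskven, Zelnor is earned (B11).
With Kyebry and Zelnor, Rhohex is earned (B4).
With Nalhex and Rhohex, Irdbry is earned (B10).
Nalsyl would need Nalhex and Morvor (B9), but Morvor is never earned. Morsyl would need Zelnor and Nalsyl (B5), but Nalsyl is never earned.

Irdbry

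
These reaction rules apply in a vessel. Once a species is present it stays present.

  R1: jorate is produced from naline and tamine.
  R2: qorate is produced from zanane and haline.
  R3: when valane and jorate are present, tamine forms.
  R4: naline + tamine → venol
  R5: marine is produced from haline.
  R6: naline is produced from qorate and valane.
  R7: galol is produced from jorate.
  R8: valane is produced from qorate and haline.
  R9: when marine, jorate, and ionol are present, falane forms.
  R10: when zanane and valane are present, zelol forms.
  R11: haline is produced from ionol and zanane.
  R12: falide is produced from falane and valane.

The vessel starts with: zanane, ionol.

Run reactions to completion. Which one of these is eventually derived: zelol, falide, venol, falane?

zelol

ionol and zanane present → haline forms (R11).
zanane and haline present → qorate forms (R2).
qorate and haline present → valane forms (R8).
zanane and valane present → zelol forms (R10).
falane would need marine, jorate, and ionol (R9), but jorate never forms. falide would need falane and valane (R12), but falane never forms. venol would need naline and tamine (R4), but tamine never forms.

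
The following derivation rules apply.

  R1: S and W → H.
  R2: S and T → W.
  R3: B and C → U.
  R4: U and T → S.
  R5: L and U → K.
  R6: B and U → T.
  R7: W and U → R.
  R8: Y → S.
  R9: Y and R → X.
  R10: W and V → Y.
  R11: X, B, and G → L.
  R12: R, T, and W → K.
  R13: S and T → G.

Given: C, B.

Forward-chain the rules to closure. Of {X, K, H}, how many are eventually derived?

2

From B and C, R3 gives U.
B and U hold, so T follows (R6).
U and T hold, so S follows (R4).
S and T hold, so W follows (R2).
S and W hold, so H follows (R1).
W and U hold, so R follows (R7).
R, T, and W hold, so K follows (R12).
X would need Y and R (R9), but Y is never established.
K: reached.
H: reached.
Reached: K and H — 2 of the 3.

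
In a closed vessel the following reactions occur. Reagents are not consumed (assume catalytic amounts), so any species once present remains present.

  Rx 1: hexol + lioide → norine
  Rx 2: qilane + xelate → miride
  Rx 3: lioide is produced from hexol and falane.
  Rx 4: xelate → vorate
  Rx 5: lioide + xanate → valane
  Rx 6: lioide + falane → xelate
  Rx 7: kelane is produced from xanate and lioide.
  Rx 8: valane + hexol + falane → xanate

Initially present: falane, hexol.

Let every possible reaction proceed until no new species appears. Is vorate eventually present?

hexol and falane present → lioide forms (Rx 3).
lioide and falane present → xelate forms (Rx 6).
xelate present → vorate forms (Rx 4).

Yes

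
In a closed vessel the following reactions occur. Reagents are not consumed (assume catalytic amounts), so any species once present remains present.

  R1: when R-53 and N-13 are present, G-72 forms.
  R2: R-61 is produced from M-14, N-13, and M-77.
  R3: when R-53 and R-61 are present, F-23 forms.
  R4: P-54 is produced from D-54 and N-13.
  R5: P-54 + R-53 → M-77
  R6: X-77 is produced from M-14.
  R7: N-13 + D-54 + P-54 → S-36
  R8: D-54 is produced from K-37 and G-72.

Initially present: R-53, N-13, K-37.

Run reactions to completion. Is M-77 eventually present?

Yes

R-53 and N-13 present → G-72 forms (R1).
K-37 and G-72 present → D-54 forms (R8).
D-54 and N-13 present → P-54 forms (R4).
P-54 and R-53 present → M-77 forms (R5).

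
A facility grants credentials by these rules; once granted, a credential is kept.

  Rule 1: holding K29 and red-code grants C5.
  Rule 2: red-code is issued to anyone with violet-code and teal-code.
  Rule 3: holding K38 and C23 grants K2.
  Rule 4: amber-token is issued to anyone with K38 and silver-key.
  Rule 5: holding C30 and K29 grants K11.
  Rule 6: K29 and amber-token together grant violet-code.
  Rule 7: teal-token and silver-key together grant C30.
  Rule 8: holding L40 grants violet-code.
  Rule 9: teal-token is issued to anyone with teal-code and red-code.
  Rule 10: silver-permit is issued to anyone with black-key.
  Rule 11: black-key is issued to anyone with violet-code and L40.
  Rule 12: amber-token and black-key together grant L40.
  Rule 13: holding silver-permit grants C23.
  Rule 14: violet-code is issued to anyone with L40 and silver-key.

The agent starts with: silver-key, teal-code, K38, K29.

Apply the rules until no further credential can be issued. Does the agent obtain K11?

Holding K38 and silver-key grants amber-token (Rule 4).
Holding K29 and amber-token grants violet-code (Rule 6).
Holding violet-code and teal-code grants red-code (Rule 2).
Holding teal-code and red-code grants teal-token (Rule 9).
Holding teal-token and silver-key grants C30 (Rule 7).
Holding C30 and K29 grants K11 (Rule 5).

Yes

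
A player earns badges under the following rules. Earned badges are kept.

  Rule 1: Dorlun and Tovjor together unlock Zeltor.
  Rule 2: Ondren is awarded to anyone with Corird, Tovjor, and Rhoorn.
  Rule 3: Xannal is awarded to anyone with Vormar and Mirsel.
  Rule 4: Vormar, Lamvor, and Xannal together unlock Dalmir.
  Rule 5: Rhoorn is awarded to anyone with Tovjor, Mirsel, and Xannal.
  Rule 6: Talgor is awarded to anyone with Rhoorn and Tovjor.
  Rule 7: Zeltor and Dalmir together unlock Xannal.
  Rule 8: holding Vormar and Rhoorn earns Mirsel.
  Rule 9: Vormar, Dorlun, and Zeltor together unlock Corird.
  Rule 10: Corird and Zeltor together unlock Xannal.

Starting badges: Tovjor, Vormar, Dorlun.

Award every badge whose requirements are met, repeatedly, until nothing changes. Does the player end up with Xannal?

Yes

With Dorlun and Tovjor, Zeltor is earned (Rule 1).
With Vormar, Dorlun, and Zeltor, Corird is earned (Rule 9).
With Corird and Zeltor, Xannal is earned (Rule 10).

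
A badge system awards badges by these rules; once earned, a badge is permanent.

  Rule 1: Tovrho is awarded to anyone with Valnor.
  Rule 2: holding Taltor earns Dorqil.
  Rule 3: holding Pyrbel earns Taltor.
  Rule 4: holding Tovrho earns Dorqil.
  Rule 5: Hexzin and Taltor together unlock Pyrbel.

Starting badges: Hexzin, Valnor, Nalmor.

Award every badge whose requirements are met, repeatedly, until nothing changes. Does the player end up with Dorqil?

With Valnor, Tovrho is earned (Rule 1).
With Tovrho, Dorqil is earned (Rule 4).

Yes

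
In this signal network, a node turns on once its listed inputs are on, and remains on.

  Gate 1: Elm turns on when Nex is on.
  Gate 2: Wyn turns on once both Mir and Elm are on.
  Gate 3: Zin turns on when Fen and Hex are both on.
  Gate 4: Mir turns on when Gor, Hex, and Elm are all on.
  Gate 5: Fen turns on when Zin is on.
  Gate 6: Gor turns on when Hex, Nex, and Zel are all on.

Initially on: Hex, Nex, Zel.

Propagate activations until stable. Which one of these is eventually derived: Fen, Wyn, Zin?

Hex, Nex, and Zel are on, so Gor turns on (Gate 6).
Nex is on, so Elm turns on (Gate 1).
Gor, Hex, and Elm are on, so Mir turns on (Gate 4).
Gate 2: Mir and Elm on → Wyn on.
Fen would need Zin (Gate 5), but Zin never turns on. Zin would need Fen and Hex (Gate 3), but Fen never turns on.

Wyn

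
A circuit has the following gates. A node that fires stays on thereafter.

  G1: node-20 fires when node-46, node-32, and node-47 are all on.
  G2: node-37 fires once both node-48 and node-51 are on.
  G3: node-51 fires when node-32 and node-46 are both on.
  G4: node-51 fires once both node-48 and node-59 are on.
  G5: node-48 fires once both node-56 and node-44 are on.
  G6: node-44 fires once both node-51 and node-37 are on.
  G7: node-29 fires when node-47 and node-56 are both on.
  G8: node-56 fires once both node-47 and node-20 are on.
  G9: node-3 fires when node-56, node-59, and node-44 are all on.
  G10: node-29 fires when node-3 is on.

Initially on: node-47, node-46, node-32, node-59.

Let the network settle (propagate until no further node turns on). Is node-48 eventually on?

node-48 would need node-56 and node-44 (G5), but node-44 never turns on.

No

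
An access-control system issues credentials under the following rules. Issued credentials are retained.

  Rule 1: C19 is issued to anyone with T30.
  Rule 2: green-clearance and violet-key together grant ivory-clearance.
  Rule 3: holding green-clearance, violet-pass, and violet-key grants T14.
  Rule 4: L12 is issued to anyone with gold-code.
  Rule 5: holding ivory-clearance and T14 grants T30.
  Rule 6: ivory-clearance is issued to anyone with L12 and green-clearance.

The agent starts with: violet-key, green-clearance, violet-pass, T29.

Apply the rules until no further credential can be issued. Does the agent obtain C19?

Yes

Holding green-clearance and violet-key grants ivory-clearance (Rule 2).
Holding green-clearance, violet-pass, and violet-key grants T14 (Rule 3).
Holding ivory-clearance and T14 grants T30 (Rule 5).
Holding T30 grants C19 (Rule 1).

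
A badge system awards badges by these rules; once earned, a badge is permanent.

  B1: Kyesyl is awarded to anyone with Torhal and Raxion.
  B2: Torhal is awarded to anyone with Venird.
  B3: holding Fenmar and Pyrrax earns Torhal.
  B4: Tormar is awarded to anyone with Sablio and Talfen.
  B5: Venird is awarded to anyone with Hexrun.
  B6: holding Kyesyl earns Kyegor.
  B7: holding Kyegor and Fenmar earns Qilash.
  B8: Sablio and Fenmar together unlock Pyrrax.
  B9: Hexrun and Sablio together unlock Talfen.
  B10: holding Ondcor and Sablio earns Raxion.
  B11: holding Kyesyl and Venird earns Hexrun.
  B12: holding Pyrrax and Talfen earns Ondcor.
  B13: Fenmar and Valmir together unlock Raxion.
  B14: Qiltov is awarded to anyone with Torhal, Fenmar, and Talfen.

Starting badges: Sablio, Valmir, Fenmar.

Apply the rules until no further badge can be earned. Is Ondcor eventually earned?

Ondcor would need Pyrrax and Talfen (B12), but Talfen is never earned.

No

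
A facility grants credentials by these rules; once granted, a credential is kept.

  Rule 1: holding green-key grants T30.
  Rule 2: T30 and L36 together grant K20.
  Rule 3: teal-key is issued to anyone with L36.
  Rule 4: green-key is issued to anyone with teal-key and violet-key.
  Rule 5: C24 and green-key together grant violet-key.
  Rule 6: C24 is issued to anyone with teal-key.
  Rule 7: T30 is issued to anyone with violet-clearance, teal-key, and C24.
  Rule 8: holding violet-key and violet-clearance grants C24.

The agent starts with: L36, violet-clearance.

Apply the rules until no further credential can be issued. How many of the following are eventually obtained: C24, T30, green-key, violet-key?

2

Holding L36 grants teal-key (Rule 3).
Holding teal-key grants C24 (Rule 6).
Holding violet-clearance, teal-key, and C24 grants T30 (Rule 7).
C24: reached.
T30: reached.
green-key would need teal-key and violet-key (Rule 4), but violet-key is never granted.
violet-key would need C24 and green-key (Rule 5), but green-key is never granted.
Reached: C24 and T30 — 2 of the 4.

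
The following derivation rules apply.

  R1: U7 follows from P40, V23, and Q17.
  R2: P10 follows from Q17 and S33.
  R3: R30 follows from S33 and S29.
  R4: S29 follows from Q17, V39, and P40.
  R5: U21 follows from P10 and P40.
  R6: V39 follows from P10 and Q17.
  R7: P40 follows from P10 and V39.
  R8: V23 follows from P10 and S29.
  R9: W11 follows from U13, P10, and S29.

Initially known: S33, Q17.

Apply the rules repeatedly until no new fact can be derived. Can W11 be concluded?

W11 would need U13, P10, and S29 (R9), but U13 is never established.

No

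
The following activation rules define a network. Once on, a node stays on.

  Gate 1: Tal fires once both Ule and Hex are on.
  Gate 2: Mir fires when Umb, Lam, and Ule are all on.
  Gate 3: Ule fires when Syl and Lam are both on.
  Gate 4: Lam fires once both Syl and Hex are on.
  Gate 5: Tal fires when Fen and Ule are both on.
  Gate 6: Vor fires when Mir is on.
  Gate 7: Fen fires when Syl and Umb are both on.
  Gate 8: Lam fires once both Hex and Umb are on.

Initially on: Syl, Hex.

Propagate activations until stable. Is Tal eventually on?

Yes

Gate 4: Syl and Hex on → Lam on.
Syl and Lam are on, so Ule fires (Gate 3).
Ule and Hex are on, so Tal fires (Gate 1).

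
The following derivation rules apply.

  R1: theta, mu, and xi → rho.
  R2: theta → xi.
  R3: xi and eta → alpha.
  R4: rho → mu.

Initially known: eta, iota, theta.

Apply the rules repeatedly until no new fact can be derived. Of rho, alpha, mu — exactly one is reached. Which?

alpha

From theta, R2 gives xi.
xi and eta hold, so alpha follows (R3).
mu would need rho (R4), but rho is never established. rho would need theta, mu, and xi (R1), but mu is never established.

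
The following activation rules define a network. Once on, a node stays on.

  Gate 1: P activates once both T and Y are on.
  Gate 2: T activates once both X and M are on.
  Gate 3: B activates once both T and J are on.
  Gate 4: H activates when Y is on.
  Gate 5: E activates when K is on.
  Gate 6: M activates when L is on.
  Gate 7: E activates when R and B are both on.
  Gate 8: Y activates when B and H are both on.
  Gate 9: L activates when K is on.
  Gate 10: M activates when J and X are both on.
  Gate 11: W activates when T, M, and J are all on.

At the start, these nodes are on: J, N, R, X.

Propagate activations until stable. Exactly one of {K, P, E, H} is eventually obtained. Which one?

Gate 10: J and X on → M on.
X and M are on, so T activates (Gate 2).
T and J are on, so B activates (Gate 3).
Gate 7: R and B on → E on.
No rule produces K, and it is not given. H would need Y (Gate 4), but Y never turns on. P would need T and Y (Gate 1), but Y never turns on.

E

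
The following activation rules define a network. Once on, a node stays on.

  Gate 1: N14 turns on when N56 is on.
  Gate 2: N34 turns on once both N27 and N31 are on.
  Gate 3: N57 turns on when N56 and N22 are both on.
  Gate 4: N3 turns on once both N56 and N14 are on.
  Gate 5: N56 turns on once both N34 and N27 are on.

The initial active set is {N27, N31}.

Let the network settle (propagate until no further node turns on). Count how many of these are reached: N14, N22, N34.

2

N27 and N31 are on, so N34 turns on (Gate 2).
Gate 5: N34 and N27 on → N56 on.
N56 is on, so N14 turns on (Gate 1).
N14: reached.
No rule produces N22, and it is not given.
N34: reached.
Reached: N14 and N34 — 2 of the 3.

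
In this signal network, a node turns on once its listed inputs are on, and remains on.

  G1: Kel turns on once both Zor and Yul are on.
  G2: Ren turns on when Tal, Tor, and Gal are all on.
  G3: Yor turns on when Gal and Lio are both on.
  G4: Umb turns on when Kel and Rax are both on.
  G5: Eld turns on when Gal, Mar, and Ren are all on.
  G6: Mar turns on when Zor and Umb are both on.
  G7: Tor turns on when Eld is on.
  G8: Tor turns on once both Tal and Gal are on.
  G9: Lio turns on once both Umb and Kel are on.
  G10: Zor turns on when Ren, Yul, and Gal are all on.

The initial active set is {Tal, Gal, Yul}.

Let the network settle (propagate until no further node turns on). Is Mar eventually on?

Mar would need Zor and Umb (G6), but Umb never turns on.

No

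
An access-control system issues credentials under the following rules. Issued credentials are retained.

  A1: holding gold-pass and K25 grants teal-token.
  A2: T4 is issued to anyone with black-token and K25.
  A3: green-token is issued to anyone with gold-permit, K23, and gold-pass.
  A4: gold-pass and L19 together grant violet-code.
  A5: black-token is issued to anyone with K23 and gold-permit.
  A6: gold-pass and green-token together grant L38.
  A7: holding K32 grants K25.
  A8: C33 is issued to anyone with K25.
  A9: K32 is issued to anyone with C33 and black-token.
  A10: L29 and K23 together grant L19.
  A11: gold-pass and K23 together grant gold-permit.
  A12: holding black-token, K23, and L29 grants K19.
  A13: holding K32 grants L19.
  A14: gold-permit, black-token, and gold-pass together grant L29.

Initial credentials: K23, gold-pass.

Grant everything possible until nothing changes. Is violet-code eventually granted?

Yes

Holding gold-pass and K23 grants gold-permit (A11).
Holding K23 and gold-permit grants black-token (A5).
Holding gold-permit, black-token, and gold-pass grants L29 (A14).
Holding L29 and K23 grants L19 (A10).
Holding gold-pass and L19 grants violet-code (A4).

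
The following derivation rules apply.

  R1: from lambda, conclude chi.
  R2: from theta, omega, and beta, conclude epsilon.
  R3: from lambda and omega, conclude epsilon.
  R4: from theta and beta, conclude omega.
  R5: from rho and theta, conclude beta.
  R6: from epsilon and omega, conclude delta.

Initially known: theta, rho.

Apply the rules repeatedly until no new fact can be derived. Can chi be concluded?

chi would need lambda (R1), but lambda is never established.

No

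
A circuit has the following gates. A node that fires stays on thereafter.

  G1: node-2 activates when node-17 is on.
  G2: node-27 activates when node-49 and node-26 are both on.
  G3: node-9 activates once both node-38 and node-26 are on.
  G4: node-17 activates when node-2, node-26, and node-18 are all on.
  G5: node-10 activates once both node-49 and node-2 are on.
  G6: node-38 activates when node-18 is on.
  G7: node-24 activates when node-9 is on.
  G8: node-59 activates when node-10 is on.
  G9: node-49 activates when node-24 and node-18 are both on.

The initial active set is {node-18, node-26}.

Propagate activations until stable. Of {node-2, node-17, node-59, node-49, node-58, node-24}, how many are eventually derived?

2

node-18 is on, so node-38 activates (G6).
G3: node-38 and node-26 on → node-9 on.
G7: node-9 on → node-24 on.
G9: node-24 and node-18 on → node-49 on.
node-2 would need node-17 (G1), but node-17 never turns on.
node-17 would need node-2, node-26, and node-18 (G4), but node-2 never turns on.
node-59 would need node-10 (G8), but node-10 never turns on.
node-49: reached.
No rule produces node-58, and it is not given.
node-24: reached.
Reached: node-49 and node-24 — 2 of the 6.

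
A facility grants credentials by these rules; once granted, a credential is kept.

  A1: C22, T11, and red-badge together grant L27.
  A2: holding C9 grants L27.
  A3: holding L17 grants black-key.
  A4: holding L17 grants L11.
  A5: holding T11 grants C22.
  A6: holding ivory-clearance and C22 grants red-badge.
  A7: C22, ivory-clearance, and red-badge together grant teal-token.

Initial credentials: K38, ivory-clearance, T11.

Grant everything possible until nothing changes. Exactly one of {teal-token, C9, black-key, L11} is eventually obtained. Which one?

teal-token

Holding T11 grants C22 (A5).
Holding ivory-clearance and C22 grants red-badge (A6).
Holding C22, ivory-clearance, and red-badge grants teal-token (A7).
black-key would need L17 (A3), but L17 is never granted. No rule produces C9, and it is not given. L11 would need L17 (A4), but L17 is never granted.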